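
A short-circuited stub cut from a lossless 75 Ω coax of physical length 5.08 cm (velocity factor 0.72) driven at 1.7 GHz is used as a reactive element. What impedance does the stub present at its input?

λ = v/f = 0.72·c / 1.7 GHz = 0.127 m
βl = 2π·l/λ = 2π × 0.4 = 144°
tan(βl) = -0.728
For a short-circuited stub, Z_in = jZ_0·tan(βl)

Z_in ≈ −j54.6 Ω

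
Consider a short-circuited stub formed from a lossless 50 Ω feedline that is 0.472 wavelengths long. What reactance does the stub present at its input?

X_in ≈ -8.89 Ω (capacitive)

βl = 2π × 0.472 = 170°
tan(βl) = -0.178
For a short-circuited stub, Z_in = jZ_0·tan(βl)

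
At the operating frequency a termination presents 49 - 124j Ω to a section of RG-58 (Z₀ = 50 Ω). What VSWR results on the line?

Γ = (Z_L − Z_0)/(Z_L + Z_0) = (-1 − j124)/(99 − j124)
|Γ| = 124/159 = 0.782
VSWR = (1 + |Γ|)/(1 − |Γ|) = 1.78/0.218

VSWR ≈ 8.15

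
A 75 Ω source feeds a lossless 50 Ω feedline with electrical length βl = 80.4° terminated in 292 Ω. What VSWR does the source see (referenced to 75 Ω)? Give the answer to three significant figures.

VSWR ≈ 8.63

tan(βl) = 5.91
Z_in = Z_0·(Z_L + jZ_0·tanβl)/(Z_0 + jZ_L·tanβl) = 8.8 − j8.2 Ω
Γ_s = (Z_in − Z_s)/(Z_in + Z_s) = (-66.2 − j8.2)/(83.8 − j8.2), |Γ_s| = 0.792
VSWR = (1 + |Γ_s|)/(1 − |Γ_s|)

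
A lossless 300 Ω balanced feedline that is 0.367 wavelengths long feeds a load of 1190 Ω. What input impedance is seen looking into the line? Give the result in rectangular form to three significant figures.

βl = 2π × 0.367 = 132°
tan(βl) = tan(132°) = -1.11
Z_in = Z_0·(Z_L + jZ_0·tanβl)/(Z_0 + jZ_L·tanβl)
     = 300·(1190 − j332)/(300 − j1320)

Z_in ≈ 131 + j241 Ω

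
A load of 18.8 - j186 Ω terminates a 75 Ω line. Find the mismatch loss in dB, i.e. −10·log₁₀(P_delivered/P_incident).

mismatch loss ≈ 8.86 dB

Γ = (-56.2 − j186)/(93.8 − j186), |Γ| = 0.933
|Γ|² = 0.87, so P_del/P_inc = 1 − |Γ|² = 0.13
ML = −10·log₁₀(1 − |Γ|²)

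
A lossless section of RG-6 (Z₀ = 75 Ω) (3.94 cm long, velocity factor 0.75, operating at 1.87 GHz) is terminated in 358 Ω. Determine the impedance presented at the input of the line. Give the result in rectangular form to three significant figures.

Z_in ≈ 19.9 + j37.5 Ω

λ = v/f = 0.75·c / 1.87 GHz = 0.12 m
βl = 2π·l/λ = 2π × 0.327 = 118°
tan(βl) = tan(118°) = -1.89
Z_in = Z_0·(Z_L + jZ_0·tanβl)/(Z_0 + jZ_L·tanβl)
     = 75·(358 − j142)/(75 − j677)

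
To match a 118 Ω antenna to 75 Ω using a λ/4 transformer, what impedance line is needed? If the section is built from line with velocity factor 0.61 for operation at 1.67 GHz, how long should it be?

Z_qwt ≈ 94.1 Ω; length ≈ 2.74 cm

Z_qwt = √(Z_0·R_L) = √(75 × 118) = √8850
λ = 0.61·c/f = 0.11 m, so l = λ/4 = 0.0274 m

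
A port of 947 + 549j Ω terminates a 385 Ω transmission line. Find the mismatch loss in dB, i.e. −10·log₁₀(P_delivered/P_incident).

mismatch loss ≈ 1.53 dB

Γ = (562 + j549)/(1332 + j549), |Γ| = 0.545
|Γ|² = 0.297, so P_del/P_inc = 1 − |Γ|² = 0.703
ML = −10·log₁₀(1 − |Γ|²)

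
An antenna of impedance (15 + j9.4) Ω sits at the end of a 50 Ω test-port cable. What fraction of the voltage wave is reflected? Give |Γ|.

|Γ| ≈ 0.552

Γ = (Z_L − Z_0)/(Z_L + Z_0) = (-35 + j9.4)/(65 + j9.4)
|Γ| = 36.2/65.7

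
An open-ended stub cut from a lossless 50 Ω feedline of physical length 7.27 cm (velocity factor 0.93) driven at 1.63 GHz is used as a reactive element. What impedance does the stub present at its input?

Z_in ≈ +j97.7 Ω

λ = v/f = 0.93·c / 1.63 GHz = 0.171 m
βl = 2π·l/λ = 2π × 0.425 = 153°
tan(βl) = -0.512
For an open-ended stub, Z_in = −jZ_0·cot(βl) = −jZ_0/tan(βl)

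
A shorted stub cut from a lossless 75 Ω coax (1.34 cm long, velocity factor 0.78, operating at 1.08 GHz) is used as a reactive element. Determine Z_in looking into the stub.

λ = v/f = 0.78·c / 1.08 GHz = 0.217 m
βl = 2π·l/λ = 2π × 0.0618 = 22.3°
tan(βl) = 0.409
For a shorted stub, Z_in = jZ_0·tan(βl)

Z_in ≈ +j30.7 Ω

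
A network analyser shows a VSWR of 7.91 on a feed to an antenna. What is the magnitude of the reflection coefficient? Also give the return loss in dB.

|Γ| = (S − 1)/(S + 1) = (7.91 − 1)/(7.91 + 1) = 6.91/8.91
RL = −20·log₁₀|Γ| = −20·log₁₀(0.776)

|Γ| ≈ 0.776; return loss ≈ 2.21 dB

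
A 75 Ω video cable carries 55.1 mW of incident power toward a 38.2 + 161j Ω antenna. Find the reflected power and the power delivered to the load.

P_reflected ≈ 38.8 mW; P_delivered ≈ 16.3 mW

|Γ| = |(-36.8 + j161)/(113.2 + j161)| = 0.839
|Γ|² = 0.704
P_refl = |Γ|²·P_inc = 38.8 mW, P_del = (1 − |Γ|²)·P_inc = 16.3 mW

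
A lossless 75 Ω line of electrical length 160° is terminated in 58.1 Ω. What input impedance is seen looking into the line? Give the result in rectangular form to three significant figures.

Z_in ≈ 61 − j10.1 Ω

tan(βl) = tan(160°) = -0.364
Z_in = Z_0·(Z_L + jZ_0·tanβl)/(Z_0 + jZ_L·tanβl)
     = 75·(58.1 − j27.3)/(75 − j21.1)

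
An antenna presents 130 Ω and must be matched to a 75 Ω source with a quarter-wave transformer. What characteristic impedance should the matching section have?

Z_qwt = √(Z_0·R_L) = √(75 × 130) = √9750

Z_qwt ≈ 98.7 Ω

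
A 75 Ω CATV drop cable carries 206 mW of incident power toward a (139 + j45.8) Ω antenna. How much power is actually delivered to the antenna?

P_delivered ≈ 179 mW

|Γ| = |(64 + j45.8)/(214 + j45.8)| = 0.36
|Γ|² = 0.129
P_refl = |Γ|²·P_inc = 26.6 mW, P_del = (1 − |Γ|²)·P_inc = 179 mW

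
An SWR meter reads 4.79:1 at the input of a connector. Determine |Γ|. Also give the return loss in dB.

|Γ| = (S − 1)/(S + 1) = (4.79 − 1)/(4.79 + 1) = 3.79/5.79
RL = −20·log₁₀|Γ| = −20·log₁₀(0.655)

|Γ| ≈ 0.655; return loss ≈ 3.68 dB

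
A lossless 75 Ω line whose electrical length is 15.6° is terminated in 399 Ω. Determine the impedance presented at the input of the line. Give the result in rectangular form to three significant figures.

tan(βl) = tan(15.6°) = 0.279
Z_in = Z_0·(Z_L + jZ_0·tanβl)/(Z_0 + jZ_L·tanβl)
     = 75·(399 + j20.9)/(75 + j111)

Z_in ≈ 134 − j178 Ω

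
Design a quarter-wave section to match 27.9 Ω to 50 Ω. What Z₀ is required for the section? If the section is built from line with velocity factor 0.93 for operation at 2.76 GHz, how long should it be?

Z_qwt ≈ 37.3 Ω; length ≈ 2.53 cm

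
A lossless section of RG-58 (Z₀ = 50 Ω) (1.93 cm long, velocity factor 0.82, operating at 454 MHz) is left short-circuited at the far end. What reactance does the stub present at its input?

λ = v/f = 0.82·c / 454 MHz = 0.542 m
βl = 2π·l/λ = 2π × 0.0356 = 12.8°
tan(βl) = 0.228
For a short-circuited stub, Z_in = jZ_0·tan(βl)

X_in ≈ 11.4 Ω (inductive)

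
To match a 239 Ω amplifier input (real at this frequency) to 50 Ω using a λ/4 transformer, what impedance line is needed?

Z_qwt ≈ 109 Ω

Z_qwt = √(Z_0·R_L) = √(50 × 239) = √11950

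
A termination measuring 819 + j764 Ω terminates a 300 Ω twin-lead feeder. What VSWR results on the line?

Γ = (Z_L − Z_0)/(Z_L + Z_0) = (519 + j764)/(1119 + j764)
|Γ| = 924/1350 = 0.682
VSWR = (1 + |Γ|)/(1 − |Γ|) = 1.68/0.318

VSWR ≈ 5.28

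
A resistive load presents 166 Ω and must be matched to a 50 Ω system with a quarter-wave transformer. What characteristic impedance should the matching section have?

Z_qwt = √(Z_0·R_L) = √(50 × 166) = √8300

Z_qwt ≈ 91.1 Ω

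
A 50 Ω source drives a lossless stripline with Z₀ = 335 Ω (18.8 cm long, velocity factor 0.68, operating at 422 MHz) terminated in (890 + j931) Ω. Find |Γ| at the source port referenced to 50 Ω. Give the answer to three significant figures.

λ = v/f = 0.68·c / 422 MHz = 0.483 m
βl = 2π·l/λ = 2π × 0.389 = 140°
tan(βl) = -0.839
Z_in = Z_0·(Z_L + jZ_0·tanβl)/(Z_0 + jZ_L·tanβl) = 94.4 + j258 Ω
Γ_s = (Z_in − Z_s)/(Z_in + Z_s) = (44.4 + j258)/(144 + j258), |Γ_s| = 0.886

|Γ| ≈ 0.886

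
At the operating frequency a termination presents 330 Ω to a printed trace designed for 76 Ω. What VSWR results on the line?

VSWR ≈ 4.34

Γ = (330 − 76)/(330 + 76) = 0.626
VSWR = (1 + 0.626)/(1 − 0.626)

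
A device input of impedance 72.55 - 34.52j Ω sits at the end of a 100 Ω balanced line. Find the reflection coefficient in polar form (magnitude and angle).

Γ ≈ 0.251 ∠ -117°

Γ = (Z_L − Z_0)/(Z_L + Z_0) = (-27.45 − j34.52)/(172.6 − j34.52)
|Γ| = 44.1/176 = 0.251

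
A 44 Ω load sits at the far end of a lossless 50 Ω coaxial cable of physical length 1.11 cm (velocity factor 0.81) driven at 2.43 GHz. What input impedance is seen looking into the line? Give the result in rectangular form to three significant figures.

Z_in ≈ 48.5 + j6.12 Ω

λ = v/f = 0.81·c / 2.43 GHz = 0.1 m
βl = 2π·l/λ = 2π × 0.111 = 40°
tan(βl) = tan(40°) = 0.838
Z_in = Z_0·(Z_L + jZ_0·tanβl)/(Z_0 + jZ_L·tanβl)
     = 50·(44 + j41.9)/(50 + j36.9)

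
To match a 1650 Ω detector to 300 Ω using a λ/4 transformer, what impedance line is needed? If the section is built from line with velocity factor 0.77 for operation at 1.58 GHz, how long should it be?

Z_qwt = √(Z_0·R_L) = √(300 × 1650) = √495000
λ = 0.77·c/f = 0.146 m, so l = λ/4 = 0.0366 m

Z_qwt ≈ 704 Ω; length ≈ 3.66 cm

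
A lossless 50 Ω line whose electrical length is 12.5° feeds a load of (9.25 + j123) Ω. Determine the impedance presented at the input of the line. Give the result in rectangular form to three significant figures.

Z_in ≈ 46.6 + j291 Ω

tan(βl) = tan(12.5°) = 0.222
Z_in = Z_0·(Z_L + jZ_0·tanβl)/(Z_0 + jZ_L·tanβl)
     = 50·(9.25 + j134)/(22.7 + j2.05)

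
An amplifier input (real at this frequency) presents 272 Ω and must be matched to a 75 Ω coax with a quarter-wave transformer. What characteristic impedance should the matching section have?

Z_qwt = √(Z_0·R_L) = √(75 × 272) = √20400

Z_qwt ≈ 143 Ω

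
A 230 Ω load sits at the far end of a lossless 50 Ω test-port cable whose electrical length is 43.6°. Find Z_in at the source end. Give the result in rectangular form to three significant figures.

Z_in ≈ 21.7 − j47.5 Ω

tan(βl) = tan(43.6°) = 0.952
Z_in = Z_0·(Z_L + jZ_0·tanβl)/(Z_0 + jZ_L·tanβl)
     = 50·(230 + j47.6)/(50 + j219)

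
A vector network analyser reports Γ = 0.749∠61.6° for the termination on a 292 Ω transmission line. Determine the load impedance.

Z_L ≈ 151 + j453 Ω

Z_L = Z_0·(1 + Γ)/(1 − Γ) = 292·(1.36 + j0.659)/(0.644 − j0.659)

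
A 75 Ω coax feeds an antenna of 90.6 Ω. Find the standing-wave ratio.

For a purely resistive load, VSWR = R_L/Z_0 or Z_0/R_L (whichever > 1) = 90.6/75

VSWR ≈ 1.21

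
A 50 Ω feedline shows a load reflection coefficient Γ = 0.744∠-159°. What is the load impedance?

Z_L ≈ 7.59 − j9.06 Ω

Z_L = Z_0·(1 + Γ)/(1 − Γ) = 50·(0.305 − j0.267)/(1.69 + j0.267)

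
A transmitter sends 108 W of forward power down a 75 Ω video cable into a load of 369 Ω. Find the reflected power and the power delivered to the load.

Γ = (369 − 75)/(369 + 75) = 0.662
|Γ|² = 0.438
P_refl = |Γ|²·P_inc = 47.4 W, P_del = (1 − |Γ|²)·P_inc = 60.6 W

P_reflected ≈ 47.4 W; P_delivered ≈ 60.6 W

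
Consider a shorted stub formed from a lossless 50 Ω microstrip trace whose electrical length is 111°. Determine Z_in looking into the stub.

tan(βl) = -2.61
For a shorted stub, Z_in = jZ_0·tan(βl)

Z_in ≈ −j130 Ω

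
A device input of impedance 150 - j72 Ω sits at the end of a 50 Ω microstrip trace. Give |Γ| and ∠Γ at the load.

Γ = (Z_L − Z_0)/(Z_L + Z_0) = (100 − j72)/(200 − j72)
|Γ| = 123/213 = 0.58

Γ ≈ 0.58 ∠ -16°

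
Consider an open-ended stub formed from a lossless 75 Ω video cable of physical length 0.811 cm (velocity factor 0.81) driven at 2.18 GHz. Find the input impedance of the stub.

Z_in ≈ −j152 Ω

λ = v/f = 0.81·c / 2.18 GHz = 0.111 m
βl = 2π·l/λ = 2π × 0.0728 = 26.2°
tan(βl) = 0.492
For an open-ended stub, Z_in = −jZ_0·cot(βl) = −jZ_0/tan(βl)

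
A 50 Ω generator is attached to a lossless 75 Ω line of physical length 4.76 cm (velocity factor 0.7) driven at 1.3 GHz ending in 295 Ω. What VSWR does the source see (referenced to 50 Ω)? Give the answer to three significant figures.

λ = v/f = 0.7·c / 1.3 GHz = 0.162 m
βl = 2π·l/λ = 2π × 0.295 = 106°
tan(βl) = -3.47
Z_in = Z_0·(Z_L + jZ_0·tanβl)/(Z_0 + jZ_L·tanβl) = 20.5 + j20.1 Ω
Γ_s = (Z_in − Z_s)/(Z_in + Z_s) = (-29.5 + j20.1)/(70.5 + j20.1), |Γ_s| = 0.486
VSWR = (1 + |Γ_s|)/(1 − |Γ_s|)

VSWR ≈ 2.89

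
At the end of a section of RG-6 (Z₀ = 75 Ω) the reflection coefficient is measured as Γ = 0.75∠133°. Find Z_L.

Z_L = Z_0·(1 + Γ)/(1 − Γ) = 75·(0.489 + j0.549)/(1.51 − j0.549)

Z_L ≈ 12.7 + j31.8 Ω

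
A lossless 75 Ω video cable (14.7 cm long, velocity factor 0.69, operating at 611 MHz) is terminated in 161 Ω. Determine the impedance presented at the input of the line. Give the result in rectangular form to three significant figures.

λ = v/f = 0.69·c / 611 MHz = 0.339 m
βl = 2π·l/λ = 2π × 0.434 = 156°
tan(βl) = tan(156°) = -0.441
Z_in = Z_0·(Z_L + jZ_0·tanβl)/(Z_0 + jZ_L·tanβl)
     = 75·(161 − j33.1)/(75 − j71)

Z_in ≈ 101 + j62.9 Ω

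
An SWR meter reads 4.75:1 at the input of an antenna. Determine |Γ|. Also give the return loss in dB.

|Γ| = (S − 1)/(S + 1) = (4.75 − 1)/(4.75 + 1) = 3.75/5.75
RL = −20·log₁₀|Γ| = −20·log₁₀(0.652)

|Γ| ≈ 0.652; return loss ≈ 3.71 dB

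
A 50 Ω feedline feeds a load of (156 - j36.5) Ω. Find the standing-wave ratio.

Γ = (Z_L − Z_0)/(Z_L + Z_0) = (106 − j36.5)/(206 − j36.5)
|Γ| = 112/209 = 0.536
VSWR = (1 + |Γ|)/(1 − |Γ|) = 1.54/0.464

VSWR ≈ 3.31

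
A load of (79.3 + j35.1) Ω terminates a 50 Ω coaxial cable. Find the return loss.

Γ = (29.3 + j35.1)/(129.3 + j35.1), |Γ| = 0.341
RL = −20·log₁₀|Γ| = −20·log₁₀(0.341)

RL ≈ 9.34 dB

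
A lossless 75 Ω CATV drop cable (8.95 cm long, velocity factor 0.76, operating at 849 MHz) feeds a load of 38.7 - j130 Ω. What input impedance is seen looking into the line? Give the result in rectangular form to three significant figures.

λ = v/f = 0.76·c / 849 MHz = 0.269 m
βl = 2π·l/λ = 2π × 0.333 = 120°
tan(βl) = tan(120°) = -1.73
Z_in = Z_0·(Z_L + jZ_0·tanβl)/(Z_0 + jZ_L·tanβl)
     = 75·(38.7 − j260)/(-150 − j67.1)

Z_in ≈ 32.2 + j115 Ω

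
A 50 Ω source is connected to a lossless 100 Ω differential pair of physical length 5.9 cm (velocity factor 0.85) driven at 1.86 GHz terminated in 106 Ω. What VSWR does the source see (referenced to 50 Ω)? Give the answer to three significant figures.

λ = v/f = 0.85·c / 1.86 GHz = 0.137 m
βl = 2π·l/λ = 2π × 0.43 = 155°
tan(βl) = -0.468
Z_in = Z_0·(Z_L + jZ_0·tanβl)/(Z_0 + jZ_L·tanβl) = 104 + j4.64 Ω
Γ_s = (Z_in − Z_s)/(Z_in + Z_s) = (53.7 + j4.64)/(154 + j4.64), |Γ_s| = 0.351
VSWR = (1 + |Γ_s|)/(1 − |Γ_s|)

VSWR ≈ 2.08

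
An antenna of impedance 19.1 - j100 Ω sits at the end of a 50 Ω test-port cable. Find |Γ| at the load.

Γ = (Z_L − Z_0)/(Z_L + Z_0) = (-30.9 − j100)/(69.1 − j100)
|Γ| = 105/122

|Γ| ≈ 0.861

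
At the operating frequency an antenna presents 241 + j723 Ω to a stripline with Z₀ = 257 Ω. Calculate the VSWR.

Γ = (Z_L − Z_0)/(Z_L + Z_0) = (-16 + j723)/(498 + j723)
|Γ| = 723/878 = 0.824
VSWR = (1 + |Γ|)/(1 − |Γ|) = 1.82/0.176

VSWR ≈ 10.3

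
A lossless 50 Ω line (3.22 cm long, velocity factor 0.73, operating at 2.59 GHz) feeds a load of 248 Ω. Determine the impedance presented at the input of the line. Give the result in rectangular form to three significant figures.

Z_in ≈ 20.8 + j49.3 Ω

λ = v/f = 0.73·c / 2.59 GHz = 0.0846 m
βl = 2π·l/λ = 2π × 0.381 = 137°
tan(βl) = tan(137°) = -0.929
Z_in = Z_0·(Z_L + jZ_0·tanβl)/(Z_0 + jZ_L·tanβl)
     = 50·(248 − j46.5)/(50 − j231)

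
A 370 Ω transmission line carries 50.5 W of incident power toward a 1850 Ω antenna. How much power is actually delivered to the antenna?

P_delivered ≈ 28.1 W

Γ = (1850 − 370)/(1850 + 370) = 0.667
|Γ|² = 0.444
P_refl = |Γ|²·P_inc = 22.4 W, P_del = (1 − |Γ|²)·P_inc = 28.1 W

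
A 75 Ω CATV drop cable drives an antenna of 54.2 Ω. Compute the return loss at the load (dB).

RL ≈ 15.9 dB

Γ = (54.2 − 75)/(54.2 + 75) = -0.161
RL = −20·log₁₀|Γ| = −20·log₁₀(0.161)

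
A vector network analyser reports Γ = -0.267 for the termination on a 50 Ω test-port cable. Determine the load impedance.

Z_L = Z_0·(1 + Γ)/(1 − Γ) = 50·(0.733)/(1.27)

Z_L ≈ 28.9 Ω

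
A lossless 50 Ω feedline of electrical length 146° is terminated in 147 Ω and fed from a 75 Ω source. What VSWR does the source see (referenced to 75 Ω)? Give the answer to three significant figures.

tan(βl) = -0.675
Z_in = Z_0·(Z_L + jZ_0·tanβl)/(Z_0 + jZ_L·tanβl) = 43.4 + j52.3 Ω
Γ_s = (Z_in − Z_s)/(Z_in + Z_s) = (-31.6 + j52.3)/(118 + j52.3), |Γ_s| = 0.472
VSWR = (1 + |Γ_s|)/(1 − |Γ_s|)

VSWR ≈ 2.79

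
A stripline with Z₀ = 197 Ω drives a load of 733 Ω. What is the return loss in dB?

Γ = (733 − 197)/(733 + 197) = 0.576
RL = −20·log₁₀|Γ| = −20·log₁₀(0.576)

RL ≈ 4.79 dB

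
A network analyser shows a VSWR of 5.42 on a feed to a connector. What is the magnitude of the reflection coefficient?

|Γ| ≈ 0.688

|Γ| = (S − 1)/(S + 1) = (5.42 − 1)/(5.42 + 1) = 4.42/6.42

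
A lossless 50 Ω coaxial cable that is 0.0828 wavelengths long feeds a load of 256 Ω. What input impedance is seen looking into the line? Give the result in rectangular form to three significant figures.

βl = 2π × 0.0828 = 29.8°
tan(βl) = tan(29.8°) = 0.573
Z_in = Z_0·(Z_L + jZ_0·tanβl)/(Z_0 + jZ_L·tanβl)
     = 50·(256 + j28.6)/(50 + j147)

Z_in ≈ 35.4 − j75.2 Ω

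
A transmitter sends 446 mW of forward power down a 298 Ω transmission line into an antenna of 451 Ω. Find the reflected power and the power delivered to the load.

Γ = (451 − 298)/(451 + 298) = 0.204
|Γ|² = 0.0417
P_refl = |Γ|²·P_inc = 18.6 mW, P_del = (1 − |Γ|²)·P_inc = 427 mW

P_reflected ≈ 18.6 mW; P_delivered ≈ 427 mW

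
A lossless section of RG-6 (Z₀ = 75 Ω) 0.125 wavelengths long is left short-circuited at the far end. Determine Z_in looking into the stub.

βl = 2π × 0.125 = 45°
tan(βl) = 1
For a short-circuited stub, Z_in = jZ_0·tan(βl)

Z_in ≈ +j75 Ω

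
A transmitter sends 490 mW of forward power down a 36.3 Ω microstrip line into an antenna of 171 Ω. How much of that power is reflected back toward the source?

P_reflected ≈ 207 mW

Γ = (171 − 36.3)/(171 + 36.3) = 0.65
|Γ|² = 0.422
P_refl = |Γ|²·P_inc = 207 mW, P_del = (1 − |Γ|²)·P_inc = 283 mW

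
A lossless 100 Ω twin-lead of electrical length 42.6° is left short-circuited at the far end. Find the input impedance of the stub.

tan(βl) = 0.92
For a short-circuited stub, Z_in = jZ_0·tan(βl)

Z_in ≈ +j92 Ω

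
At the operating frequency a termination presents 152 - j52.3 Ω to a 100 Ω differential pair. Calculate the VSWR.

Γ = (Z_L − Z_0)/(Z_L + Z_0) = (52 − j52.3)/(252 − j52.3)
|Γ| = 73.8/257 = 0.287
VSWR = (1 + |Γ|)/(1 − |Γ|) = 1.29/0.713

VSWR ≈ 1.8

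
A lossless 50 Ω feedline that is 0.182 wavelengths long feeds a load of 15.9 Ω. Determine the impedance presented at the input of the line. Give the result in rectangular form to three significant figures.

Z_in ≈ 62.2 + j66.3 Ω

βl = 2π × 0.182 = 65.5°
tan(βl) = tan(65.5°) = 2.2
Z_in = Z_0·(Z_L + jZ_0·tanβl)/(Z_0 + jZ_L·tanβl)
     = 50·(15.9 + j110)/(50 + j34.9)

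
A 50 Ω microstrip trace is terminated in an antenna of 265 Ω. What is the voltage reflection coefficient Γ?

Γ = (Z_L − Z_0)/(Z_L + Z_0) = (265 − 50)/(265 + 50) = 215/315

Γ = 0.683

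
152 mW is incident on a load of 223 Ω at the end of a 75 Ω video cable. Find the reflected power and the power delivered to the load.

P_reflected ≈ 37.5 mW; P_delivered ≈ 115 mW

Γ = (223 − 75)/(223 + 75) = 0.497
|Γ|² = 0.247
P_refl = |Γ|²·P_inc = 37.5 mW, P_del = (1 − |Γ|²)·P_inc = 115 mW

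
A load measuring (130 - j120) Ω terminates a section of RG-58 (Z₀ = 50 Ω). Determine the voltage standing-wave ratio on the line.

Γ = (Z_L − Z_0)/(Z_L + Z_0) = (80 − j120)/(180 − j120)
|Γ| = 144/216 = 0.667
VSWR = (1 + |Γ|)/(1 − |Γ|) = 1.67/0.333

VSWR ≈ 5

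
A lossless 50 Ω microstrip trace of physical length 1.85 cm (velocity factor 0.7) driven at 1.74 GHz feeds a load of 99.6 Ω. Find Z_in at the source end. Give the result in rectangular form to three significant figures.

λ = v/f = 0.7·c / 1.74 GHz = 0.121 m
βl = 2π·l/λ = 2π × 0.153 = 55.2°
tan(βl) = tan(55.2°) = 1.44
Z_in = Z_0·(Z_L + jZ_0·tanβl)/(Z_0 + jZ_L·tanβl)
     = 50·(99.6 + j71.9)/(50 + j143)

Z_in ≈ 33.2 − j23.2 Ω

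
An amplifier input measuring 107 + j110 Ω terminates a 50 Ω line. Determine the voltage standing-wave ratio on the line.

VSWR ≈ 4.65

Γ = (Z_L − Z_0)/(Z_L + Z_0) = (57 + j110)/(157 + j110)
|Γ| = 124/192 = 0.646
VSWR = (1 + |Γ|)/(1 − |Γ|) = 1.65/0.354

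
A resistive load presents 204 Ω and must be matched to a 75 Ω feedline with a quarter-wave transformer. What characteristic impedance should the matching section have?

Z_qwt = √(Z_0·R_L) = √(75 × 204) = √15300

Z_qwt ≈ 124 Ω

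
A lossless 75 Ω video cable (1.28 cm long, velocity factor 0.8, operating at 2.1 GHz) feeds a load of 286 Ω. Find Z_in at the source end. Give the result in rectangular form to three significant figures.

λ = v/f = 0.8·c / 2.1 GHz = 0.114 m
βl = 2π·l/λ = 2π × 0.112 = 40.3°
tan(βl) = tan(40.3°) = 0.849
Z_in = Z_0·(Z_L + jZ_0·tanβl)/(Z_0 + jZ_L·tanβl)
     = 75·(286 + j63.6)/(75 + j243)

Z_in ≈ 42.9 − j75.1 Ω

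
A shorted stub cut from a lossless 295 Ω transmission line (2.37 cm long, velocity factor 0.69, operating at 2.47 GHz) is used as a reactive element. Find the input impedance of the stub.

Z_in ≈ −j1410 Ω

λ = v/f = 0.69·c / 2.47 GHz = 0.0838 m
βl = 2π·l/λ = 2π × 0.283 = 102°
tan(βl) = -4.78
For a shorted stub, Z_in = jZ_0·tan(βl)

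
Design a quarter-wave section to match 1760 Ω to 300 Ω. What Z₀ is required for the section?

Z_qwt = √(Z_0·R_L) = √(300 × 1760) = √528000

Z_qwt ≈ 727 Ω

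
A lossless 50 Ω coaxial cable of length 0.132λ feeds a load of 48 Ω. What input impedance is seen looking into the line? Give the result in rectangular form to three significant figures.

Z_in ≈ 50.1 + j2.04 Ω

βl = 2π × 0.132 = 47.5°
tan(βl) = tan(47.5°) = 1.09
Z_in = Z_0·(Z_L + jZ_0·tanβl)/(Z_0 + jZ_L·tanβl)
     = 50·(48 + j54.6)/(50 + j52.4)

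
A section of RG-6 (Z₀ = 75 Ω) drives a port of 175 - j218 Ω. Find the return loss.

RL ≈ 2.82 dB

Γ = (100 − j218)/(250 − j218), |Γ| = 0.723
RL = −20·log₁₀|Γ| = −20·log₁₀(0.723)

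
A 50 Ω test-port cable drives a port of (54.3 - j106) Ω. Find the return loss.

Γ = (4.3 − j106)/(104.3 − j106), |Γ| = 0.713
RL = −20·log₁₀|Γ| = −20·log₁₀(0.713)

RL ≈ 2.93 dB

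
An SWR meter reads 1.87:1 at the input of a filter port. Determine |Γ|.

|Γ| ≈ 0.303

|Γ| = (S − 1)/(S + 1) = (1.87 − 1)/(1.87 + 1) = 0.87/2.87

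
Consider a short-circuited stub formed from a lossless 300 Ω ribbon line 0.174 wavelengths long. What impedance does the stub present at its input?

βl = 2π × 0.174 = 62.6°
tan(βl) = 1.93
For a short-circuited stub, Z_in = jZ_0·tan(βl)

Z_in ≈ +j580 Ω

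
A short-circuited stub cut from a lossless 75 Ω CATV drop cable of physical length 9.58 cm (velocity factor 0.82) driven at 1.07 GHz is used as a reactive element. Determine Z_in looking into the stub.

Z_in ≈ −j43.3 Ω

λ = v/f = 0.82·c / 1.07 GHz = 0.23 m
βl = 2π·l/λ = 2π × 0.417 = 150°
tan(βl) = -0.577
For a short-circuited stub, Z_in = jZ_0·tan(βl)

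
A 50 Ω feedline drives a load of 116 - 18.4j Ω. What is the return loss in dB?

Γ = (66 − j18.4)/(166 − j18.4), |Γ| = 0.41
RL = −20·log₁₀|Γ| = −20·log₁₀(0.41)

RL ≈ 7.74 dB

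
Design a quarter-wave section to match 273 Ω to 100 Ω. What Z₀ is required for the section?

Z_qwt ≈ 165 Ω

Z_qwt = √(Z_0·R_L) = √(100 × 273) = √27300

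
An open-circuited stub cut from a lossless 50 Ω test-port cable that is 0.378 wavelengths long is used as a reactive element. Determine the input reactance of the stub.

βl = 2π × 0.378 = 136°
tan(βl) = -0.963
For an open-circuited stub, Z_in = −jZ_0·cot(βl) = −jZ_0/tan(βl)

X_in ≈ 51.9 Ω (inductive)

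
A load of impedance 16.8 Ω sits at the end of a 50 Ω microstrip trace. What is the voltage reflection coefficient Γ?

Γ = (Z_L − Z_0)/(Z_L + Z_0) = (16.8 − 50)/(16.8 + 50) = -33.2/66.8

Γ = -0.497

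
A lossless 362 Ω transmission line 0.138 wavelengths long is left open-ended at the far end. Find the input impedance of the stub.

βl = 2π × 0.138 = 49.7°
tan(βl) = 1.18
For an open-ended stub, Z_in = −jZ_0·cot(βl) = −jZ_0/tan(βl)

Z_in ≈ −j307 Ω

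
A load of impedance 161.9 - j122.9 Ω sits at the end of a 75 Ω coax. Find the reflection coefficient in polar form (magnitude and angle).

Γ = (Z_L − Z_0)/(Z_L + Z_0) = (86.9 − j122.9)/(236.9 − j122.9)
|Γ| = 151/267 = 0.564

Γ ≈ 0.564 ∠ -27.3°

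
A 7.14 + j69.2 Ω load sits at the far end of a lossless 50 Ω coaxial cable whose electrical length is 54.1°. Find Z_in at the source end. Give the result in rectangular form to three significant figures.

Z_in ≈ 23.9 − j146 Ω

tan(βl) = tan(54.1°) = 1.38
Z_in = Z_0·(Z_L + jZ_0·tanβl)/(Z_0 + jZ_L·tanβl)
     = 50·(7.14 + j138)/(-45.6 + j9.86)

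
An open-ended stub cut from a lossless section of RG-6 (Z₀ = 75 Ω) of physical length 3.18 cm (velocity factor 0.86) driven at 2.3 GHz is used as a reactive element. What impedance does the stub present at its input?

λ = v/f = 0.86·c / 2.3 GHz = 0.112 m
βl = 2π·l/λ = 2π × 0.283 = 102°
tan(βl) = -4.68
For an open-ended stub, Z_in = −jZ_0·cot(βl) = −jZ_0/tan(βl)

Z_in ≈ +j16 Ω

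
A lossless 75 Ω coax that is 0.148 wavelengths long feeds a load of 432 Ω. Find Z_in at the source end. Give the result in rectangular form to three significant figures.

βl = 2π × 0.148 = 53.3°
tan(βl) = tan(53.3°) = 1.34
Z_in = Z_0·(Z_L + jZ_0·tanβl)/(Z_0 + jZ_L·tanβl)
     = 75·(432 + j101)/(75 + j579)

Z_in ≈ 19.9 − j53.4 Ω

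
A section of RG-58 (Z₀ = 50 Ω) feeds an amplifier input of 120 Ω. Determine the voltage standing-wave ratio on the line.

Γ = (120 − 50)/(120 + 50) = 0.412
VSWR = (1 + 0.412)/(1 − 0.412)

VSWR ≈ 2.4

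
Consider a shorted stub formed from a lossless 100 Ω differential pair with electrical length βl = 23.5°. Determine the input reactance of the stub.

X_in ≈ 43.5 Ω (inductive)

tan(βl) = 0.435
For a shorted stub, Z_in = jZ_0·tan(βl)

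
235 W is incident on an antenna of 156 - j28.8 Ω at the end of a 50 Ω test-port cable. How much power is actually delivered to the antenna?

|Γ| = |(106 − j28.8)/(206 − j28.8)| = 0.528
|Γ|² = 0.279
P_refl = |Γ|²·P_inc = 65.5 W, P_del = (1 − |Γ|²)·P_inc = 169 W

P_delivered ≈ 169 W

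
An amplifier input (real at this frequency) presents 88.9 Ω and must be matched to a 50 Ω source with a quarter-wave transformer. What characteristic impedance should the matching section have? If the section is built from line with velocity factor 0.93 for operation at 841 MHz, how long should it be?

Z_qwt ≈ 66.7 Ω; length ≈ 8.29 cm

Z_qwt = √(Z_0·R_L) = √(50 × 88.9) = √4445
λ = 0.93·c/f = 0.332 m, so l = λ/4 = 0.0829 m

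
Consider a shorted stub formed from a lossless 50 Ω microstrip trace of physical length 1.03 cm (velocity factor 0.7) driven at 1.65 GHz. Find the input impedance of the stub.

Z_in ≈ +j27.9 Ω

λ = v/f = 0.7·c / 1.65 GHz = 0.127 m
βl = 2π·l/λ = 2π × 0.0809 = 29.1°
tan(βl) = 0.557
For a shorted stub, Z_in = jZ_0·tan(βl)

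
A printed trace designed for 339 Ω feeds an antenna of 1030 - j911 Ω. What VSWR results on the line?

VSWR ≈ 5.56

Γ = (Z_L − Z_0)/(Z_L + Z_0) = (691 − j911)/(1369 − j911)
|Γ| = 1140/1640 = 0.695
VSWR = (1 + |Γ|)/(1 − |Γ|) = 1.7/0.305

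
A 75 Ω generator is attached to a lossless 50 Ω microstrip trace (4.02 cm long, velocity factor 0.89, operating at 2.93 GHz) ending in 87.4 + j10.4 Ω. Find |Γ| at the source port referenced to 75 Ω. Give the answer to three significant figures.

|Γ| ≈ 0.237

λ = v/f = 0.89·c / 2.93 GHz = 0.0911 m
βl = 2π·l/λ = 2π × 0.441 = 159°
tan(βl) = -0.388
Z_in = Z_0·(Z_L + jZ_0·tanβl)/(Z_0 + jZ_L·tanβl) = 61.8 + j30.4 Ω
Γ_s = (Z_in − Z_s)/(Z_in + Z_s) = (-13.2 + j30.4)/(137 + j30.4), |Γ_s| = 0.237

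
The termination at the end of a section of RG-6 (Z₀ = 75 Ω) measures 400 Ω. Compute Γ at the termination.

Γ = (Z_L − Z_0)/(Z_L + Z_0) = (400 − 75)/(400 + 75) = 325/475

Γ = 0.684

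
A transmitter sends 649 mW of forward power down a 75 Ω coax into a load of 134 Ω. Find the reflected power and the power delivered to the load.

Γ = (134 − 75)/(134 + 75) = 0.282
|Γ|² = 0.0797
P_refl = |Γ|²·P_inc = 51.7 mW, P_del = (1 − |Γ|²)·P_inc = 597 mW

P_reflected ≈ 51.7 mW; P_delivered ≈ 597 mW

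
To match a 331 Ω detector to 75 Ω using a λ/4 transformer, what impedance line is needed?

Z_qwt = √(Z_0·R_L) = √(75 × 331) = √24820

Z_qwt ≈ 158 Ω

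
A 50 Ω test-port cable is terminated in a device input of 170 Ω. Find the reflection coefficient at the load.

Γ = 0.545

Γ = (Z_L − Z_0)/(Z_L + Z_0) = (170 − 50)/(170 + 50) = 120/220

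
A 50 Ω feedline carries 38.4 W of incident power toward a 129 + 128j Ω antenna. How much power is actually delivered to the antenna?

P_delivered ≈ 20.5 W

|Γ| = |(79 + j128)/(179 + j128)| = 0.684
|Γ|² = 0.467
P_refl = |Γ|²·P_inc = 17.9 W, P_del = (1 − |Γ|²)·P_inc = 20.5 W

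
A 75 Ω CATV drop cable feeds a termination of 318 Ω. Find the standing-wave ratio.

For a purely resistive load, VSWR = R_L/Z_0 or Z_0/R_L (whichever > 1) = 318/75

VSWR ≈ 4.24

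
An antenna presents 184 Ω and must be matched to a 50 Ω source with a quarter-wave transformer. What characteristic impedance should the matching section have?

Z_qwt ≈ 95.9 Ω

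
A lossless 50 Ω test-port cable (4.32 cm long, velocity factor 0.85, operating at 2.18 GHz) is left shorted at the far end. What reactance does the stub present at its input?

λ = v/f = 0.85·c / 2.18 GHz = 0.117 m
βl = 2π·l/λ = 2π × 0.369 = 133°
tan(βl) = -1.07
For a shorted stub, Z_in = jZ_0·tan(βl)

X_in ≈ -53.7 Ω (capacitive)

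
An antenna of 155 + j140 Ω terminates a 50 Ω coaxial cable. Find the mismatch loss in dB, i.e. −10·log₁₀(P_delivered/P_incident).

mismatch loss ≈ 2.98 dB

Γ = (105 + j140)/(205 + j140), |Γ| = 0.705
|Γ|² = 0.497, so P_del/P_inc = 1 − |Γ|² = 0.503
ML = −10·log₁₀(1 − |Γ|²)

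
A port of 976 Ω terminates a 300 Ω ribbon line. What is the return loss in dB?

Γ = (976 − 300)/(976 + 300) = 0.53
RL = −20·log₁₀|Γ| = −20·log₁₀(0.53)

RL ≈ 5.52 dB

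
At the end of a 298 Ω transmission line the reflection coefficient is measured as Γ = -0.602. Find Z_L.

Z_L ≈ 74 Ω

Z_L = Z_0·(1 + Γ)/(1 − Γ) = 298·(0.398)/(1.6)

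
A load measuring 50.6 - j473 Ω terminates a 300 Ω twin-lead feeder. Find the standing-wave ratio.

Γ = (Z_L − Z_0)/(Z_L + Z_0) = (-249.4 − j473)/(350.6 − j473)
|Γ| = 535/589 = 0.908
VSWR = (1 + |Γ|)/(1 − |Γ|) = 1.91/0.0918

VSWR ≈ 20.8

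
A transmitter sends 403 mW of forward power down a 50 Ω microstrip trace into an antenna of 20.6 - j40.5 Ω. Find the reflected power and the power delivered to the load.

P_reflected ≈ 152 mW; P_delivered ≈ 251 mW

|Γ| = |(-29.4 − j40.5)/(70.6 − j40.5)| = 0.615
|Γ|² = 0.378
P_refl = |Γ|²·P_inc = 152 mW, P_del = (1 − |Γ|²)·P_inc = 251 mW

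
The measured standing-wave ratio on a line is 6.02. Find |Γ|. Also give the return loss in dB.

|Γ| ≈ 0.715; return loss ≈ 2.91 dB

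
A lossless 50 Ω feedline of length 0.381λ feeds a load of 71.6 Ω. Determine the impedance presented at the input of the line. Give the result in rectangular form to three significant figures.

Z_in ≈ 48.2 + j17.6 Ω

βl = 2π × 0.381 = 137°
tan(βl) = tan(137°) = -0.927
Z_in = Z_0·(Z_L + jZ_0·tanβl)/(Z_0 + jZ_L·tanβl)
     = 50·(71.6 − j46.4)/(50 − j66.4)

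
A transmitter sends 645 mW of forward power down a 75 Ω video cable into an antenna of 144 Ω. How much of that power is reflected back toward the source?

Γ = (144 − 75)/(144 + 75) = 0.315
|Γ|² = 0.0993
P_refl = |Γ|²·P_inc = 64 mW, P_del = (1 − |Γ|²)·P_inc = 581 mW

P_reflected ≈ 64 mW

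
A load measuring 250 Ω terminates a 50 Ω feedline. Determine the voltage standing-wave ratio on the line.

VSWR ≈ 5

Γ = (250 − 50)/(250 + 50) = 0.667
VSWR = (1 + 0.667)/(1 − 0.667)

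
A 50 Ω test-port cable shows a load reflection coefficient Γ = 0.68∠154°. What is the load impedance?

Z_L ≈ 10 + j11.1 Ω

Z_L = Z_0·(1 + Γ)/(1 − Γ) = 50·(0.389 + j0.298)/(1.61 − j0.298)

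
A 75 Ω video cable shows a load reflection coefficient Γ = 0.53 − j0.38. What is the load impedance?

Z_L ≈ 118 − j156 Ω

Z_L = Z_0·(1 + Γ)/(1 − Γ) = 75·(1.53 − j0.38)/(0.47 + j0.38)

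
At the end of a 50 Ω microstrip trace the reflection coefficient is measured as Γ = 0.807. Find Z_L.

Z_L ≈ 468 Ω

Z_L = Z_0·(1 + Γ)/(1 − Γ) = 50·(1.81)/(0.193)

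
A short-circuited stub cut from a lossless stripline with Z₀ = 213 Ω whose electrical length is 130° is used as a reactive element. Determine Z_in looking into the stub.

Z_in ≈ −j254 Ω

tan(βl) = -1.19
For a short-circuited stub, Z_in = jZ_0·tan(βl)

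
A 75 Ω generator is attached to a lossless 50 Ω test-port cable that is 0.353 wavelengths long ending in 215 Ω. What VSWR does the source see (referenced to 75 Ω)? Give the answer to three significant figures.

VSWR ≈ 5.18

βl = 2π × 0.353 = 127°
tan(βl) = -1.32
Z_in = Z_0·(Z_L + jZ_0·tanβl)/(Z_0 + jZ_L·tanβl) = 17.7 + j34.7 Ω
Γ_s = (Z_in − Z_s)/(Z_in + Z_s) = (-57.3 + j34.7)/(92.7 + j34.7), |Γ_s| = 0.676
VSWR = (1 + |Γ_s|)/(1 − |Γ_s|)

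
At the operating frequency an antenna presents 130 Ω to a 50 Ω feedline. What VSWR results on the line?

VSWR ≈ 2.6

For a purely resistive load, VSWR = R_L/Z_0 or Z_0/R_L (whichever > 1) = 130/50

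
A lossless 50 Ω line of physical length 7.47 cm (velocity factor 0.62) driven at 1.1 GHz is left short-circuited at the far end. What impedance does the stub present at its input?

Z_in ≈ −j19.2 Ω

λ = v/f = 0.62·c / 1.1 GHz = 0.169 m
βl = 2π·l/λ = 2π × 0.442 = 159°
tan(βl) = -0.383
For a short-circuited stub, Z_in = jZ_0·tan(βl)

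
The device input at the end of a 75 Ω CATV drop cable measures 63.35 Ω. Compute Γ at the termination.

Γ = -0.0842

Γ = (Z_L − Z_0)/(Z_L + Z_0) = (63.35 − 75)/(63.35 + 75) = -11.65/138.3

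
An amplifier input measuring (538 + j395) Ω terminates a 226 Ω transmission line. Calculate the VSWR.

VSWR ≈ 3.82

Γ = (Z_L − Z_0)/(Z_L + Z_0) = (312 + j395)/(764 + j395)
|Γ| = 503/860 = 0.585
VSWR = (1 + |Γ|)/(1 − |Γ|) = 1.59/0.415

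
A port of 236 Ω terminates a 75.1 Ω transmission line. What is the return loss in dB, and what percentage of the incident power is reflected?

Γ = (236 − 75.1)/(236 + 75.1) = 0.517
RL = −20·log₁₀(0.517) = 5.73 dB
P_refl/P_inc = |Γ|² = 0.267

RL ≈ 5.73 dB; 26.7% of incident power reflected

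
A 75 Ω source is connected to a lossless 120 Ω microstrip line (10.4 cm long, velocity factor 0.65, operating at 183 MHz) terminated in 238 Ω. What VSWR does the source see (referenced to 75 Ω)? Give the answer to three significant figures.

VSWR ≈ 2.63

λ = v/f = 0.65·c / 183 MHz = 1.07 m
βl = 2π·l/λ = 2π × 0.0976 = 35.1°
tan(βl) = 0.704
Z_in = Z_0·(Z_L + jZ_0·tanβl)/(Z_0 + jZ_L·tanβl) = 121 − j84 Ω
Γ_s = (Z_in − Z_s)/(Z_in + Z_s) = (45.7 − j84)/(196 − j84), |Γ_s| = 0.449
VSWR = (1 + |Γ_s|)/(1 − |Γ_s|)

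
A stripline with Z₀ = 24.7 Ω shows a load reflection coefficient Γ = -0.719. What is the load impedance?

Z_L ≈ 4.04 Ω

Z_L = Z_0·(1 + Γ)/(1 − Γ) = 24.7·(0.281)/(1.72)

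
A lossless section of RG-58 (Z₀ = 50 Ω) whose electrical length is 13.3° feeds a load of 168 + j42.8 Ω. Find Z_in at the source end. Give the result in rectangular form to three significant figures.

Z_in ≈ 140 − j70.9 Ω

tan(βl) = tan(13.3°) = 0.236
Z_in = Z_0·(Z_L + jZ_0·tanβl)/(Z_0 + jZ_L·tanβl)
     = 50·(168 + j54.6)/(39.9 + j39.7)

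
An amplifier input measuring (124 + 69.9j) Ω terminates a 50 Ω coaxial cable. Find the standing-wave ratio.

VSWR ≈ 3.37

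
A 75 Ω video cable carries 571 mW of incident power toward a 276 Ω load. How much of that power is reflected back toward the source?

Γ = (276 − 75)/(276 + 75) = 0.573
|Γ|² = 0.328
P_refl = |Γ|²·P_inc = 187 mW, P_del = (1 − |Γ|²)·P_inc = 384 mW

P_reflected ≈ 187 mW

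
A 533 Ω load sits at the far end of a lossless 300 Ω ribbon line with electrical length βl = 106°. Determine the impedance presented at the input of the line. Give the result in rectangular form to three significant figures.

Z_in ≈ 178 + j57.3 Ω

tan(βl) = tan(106°) = -3.49
Z_in = Z_0·(Z_L + jZ_0·tanβl)/(Z_0 + jZ_L·tanβl)
     = 300·(533 − j1050)/(300 − j1860)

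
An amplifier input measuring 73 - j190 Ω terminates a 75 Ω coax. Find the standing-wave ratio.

VSWR ≈ 8.48

Γ = (Z_L − Z_0)/(Z_L + Z_0) = (-2 − j190)/(148 − j190)
|Γ| = 190/241 = 0.789
VSWR = (1 + |Γ|)/(1 − |Γ|) = 1.79/0.211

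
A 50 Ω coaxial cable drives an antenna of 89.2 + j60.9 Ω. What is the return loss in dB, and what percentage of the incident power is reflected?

Γ = (39.2 + j60.9)/(139.2 + j60.9), |Γ| = 0.477
RL = −20·log₁₀(0.477) = 6.44 dB
P_refl/P_inc = |Γ|² = 0.227

RL ≈ 6.44 dB; 22.7% of incident power reflected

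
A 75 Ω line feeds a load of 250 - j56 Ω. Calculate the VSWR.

Γ = (Z_L − Z_0)/(Z_L + Z_0) = (175 − j56)/(325 − j56)
|Γ| = 184/330 = 0.557
VSWR = (1 + |Γ|)/(1 − |Γ|) = 1.56/0.443

VSWR ≈ 3.52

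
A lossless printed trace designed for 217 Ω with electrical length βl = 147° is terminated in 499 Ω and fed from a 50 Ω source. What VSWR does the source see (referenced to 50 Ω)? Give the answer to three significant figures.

tan(βl) = -0.649
Z_in = Z_0·(Z_L + jZ_0·tanβl)/(Z_0 + jZ_L·tanβl) = 220 + j187 Ω
Γ_s = (Z_in − Z_s)/(Z_in + Z_s) = (170 + j187)/(270 + j187), |Γ_s| = 0.77
VSWR = (1 + |Γ_s|)/(1 − |Γ_s|)

VSWR ≈ 7.68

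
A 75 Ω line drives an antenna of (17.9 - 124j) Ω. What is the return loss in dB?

Γ = (-57.1 − j124)/(92.9 − j124), |Γ| = 0.881
RL = −20·log₁₀|Γ| = −20·log₁₀(0.881)

RL ≈ 1.1 dB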